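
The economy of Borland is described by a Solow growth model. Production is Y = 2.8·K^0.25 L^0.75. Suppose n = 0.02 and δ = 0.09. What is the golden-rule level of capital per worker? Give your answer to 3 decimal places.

k_gold ≈ 11.793

Capital per worker breaks even when investment replaces (n + δ)·k; here n + δ = 0.11.
Golden rule sets MPK = n+δ: 0.25·2.8·k^(0.25−1) = 0.11, so k_gold = (0.25·2.8/0.11)^(1/0.75) ≈ 11.7925.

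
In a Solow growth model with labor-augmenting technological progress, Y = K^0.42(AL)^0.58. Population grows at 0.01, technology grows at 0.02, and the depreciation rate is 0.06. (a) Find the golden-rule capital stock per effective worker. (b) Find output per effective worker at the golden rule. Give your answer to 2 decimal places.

(a) k_gold ≈ 14.24; (b) y_gold ≈ 3.05

The effective depreciation rate is n + g + δ = 0.01 + 0.02 + 0.06 = 0.09.
Setting f'(k) = n+g+δ gives 0.42·k^(0.42−1) = 0.09, hence k_gold = (0.42/0.09)^(1/0.58) ≈ 14.2384.
y_gold = 14.2384^0.42 ≈ 3.0511.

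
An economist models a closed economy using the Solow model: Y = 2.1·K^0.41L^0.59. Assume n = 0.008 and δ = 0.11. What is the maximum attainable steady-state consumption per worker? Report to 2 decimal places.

c_gold ≈ 4.93

n + δ = 0.008 + 0.11 = 0.118.
Maximizing c = f(k) − (n+δ)·k gives f'(k) = n+δ, i.e. 0.41·2.1·k^(0.41−1) = 0.118, so k_gold = (0.41·2.1/0.118)^(1/0.59) ≈ 29.0347.
y_gold = 2.1·29.0347^0.41 ≈ 8.3563.
c_gold = y_gold − (n+δ)·k_gold = 8.3563 − 0.118·29.0347 ≈ 4.9302.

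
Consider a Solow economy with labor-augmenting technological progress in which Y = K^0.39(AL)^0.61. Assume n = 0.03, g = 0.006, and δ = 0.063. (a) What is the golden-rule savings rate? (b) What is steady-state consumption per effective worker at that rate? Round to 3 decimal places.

Break-even investment rate: n + g + δ = 0.03 + 0.006 + 0.063 = 0.099.
For Cobb-Douglas, s_gold equals capital's share: s_gold = 0.39.
At the golden rule the marginal product of capital equals n+g+δ: 0.39·k^(0.39−1) = 0.099. Solving, k_gold = (0.39/0.099)^(1/0.61) ≈ 9.4649.
y_gold = 9.4649^0.39 ≈ 2.4026; c_gold = (1−0.39)·y_gold ≈ 1.4656.

(a) s_gold = 0.390; (b) c_gold ≈ 1.466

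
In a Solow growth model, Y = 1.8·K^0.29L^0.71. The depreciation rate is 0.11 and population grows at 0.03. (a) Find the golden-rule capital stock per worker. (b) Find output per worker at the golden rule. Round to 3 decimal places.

(a) k_gold ≈ 6.382; (b) y_gold ≈ 3.081

Capital per worker breaks even when investment replaces (n + δ)·k; here n + δ = 0.14.
Maximizing c = f(k) − (n+δ)·k gives f'(k) = n+δ, i.e. 0.29·1.8·k^(0.29−1) = 0.14, so k_gold = (0.29·1.8/0.14)^(1/0.71) ≈ 6.3825.
y_gold = 1.8·6.3825^0.29 ≈ 3.0812.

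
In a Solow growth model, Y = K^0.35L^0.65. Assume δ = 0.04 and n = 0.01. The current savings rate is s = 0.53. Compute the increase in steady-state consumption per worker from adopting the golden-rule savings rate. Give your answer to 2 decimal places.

Δc ≈ 0.18

Break-even investment rate: n + δ = 0.01 + 0.04 = 0.05.
Current steady state (s = 0.53): k* = (0.53/0.05)^(1/0.65) ≈ 37.7915, y* = 37.7915^0.35 ≈ 3.5652, c* = (1−0.53)·3.5652 ≈ 1.6757.
Golden rule sets MPK = n+δ: 0.35·k^(0.35−1) = 0.05, so k_gold = (0.35/0.05)^(1/0.65) ≈ 19.9596.
y_gold = 19.9596^0.35 ≈ 2.8514, c_gold = y_gold − 0.05·k_gold ≈ 1.8534.
Gain: Δc = 1.8534 − 1.6757 ≈ 0.1777.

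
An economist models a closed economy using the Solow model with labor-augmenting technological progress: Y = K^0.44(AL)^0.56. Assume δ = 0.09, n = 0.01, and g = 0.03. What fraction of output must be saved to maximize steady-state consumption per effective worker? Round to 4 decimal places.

The effective depreciation rate is n + g + δ = 0.01 + 0.03 + 0.09 = 0.13.
At the golden rule MPK = n+g+δ, and in any Cobb-Douglas steady state s = (n+g+δ)·k/y = MPK·k/y = capital's share 0.44.

s_gold = 0.4400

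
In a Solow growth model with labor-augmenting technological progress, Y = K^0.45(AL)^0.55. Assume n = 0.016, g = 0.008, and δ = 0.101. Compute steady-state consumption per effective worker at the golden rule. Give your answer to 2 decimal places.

c_gold ≈ 1.57

The effective depreciation rate is n + g + δ = 0.016 + 0.008 + 0.101 = 0.125.
Setting f'(k) = n+g+δ gives 0.45·k^(0.45−1) = 0.125, hence k_gold = (0.45/0.125)^(1/0.55) ≈ 10.2674.
y_gold = 10.2674^0.45 ≈ 2.8520.
c_gold = y_gold − (n+g+δ)·k_gold = 2.8520 − 0.125·10.2674 ≈ 1.5686.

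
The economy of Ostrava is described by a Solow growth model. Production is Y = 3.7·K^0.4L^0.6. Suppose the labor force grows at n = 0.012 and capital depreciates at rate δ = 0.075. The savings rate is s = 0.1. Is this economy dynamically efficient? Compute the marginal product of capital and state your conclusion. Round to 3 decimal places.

dynamically efficient; MPK ≈ 0.348

n + δ = 0.012 + 0.075 = 0.087.
Steady-state k*: s·A·k^0.4 = 0.087·k gives k* = (0.1·3.7/0.087)^(1/0.6) ≈ 11.1636.
MPK = 0.4·3.7·11.1636^(-0.6) ≈ 0.3480.
MPK > n+δ = 0.087, so the economy is dynamically efficient (under-saving).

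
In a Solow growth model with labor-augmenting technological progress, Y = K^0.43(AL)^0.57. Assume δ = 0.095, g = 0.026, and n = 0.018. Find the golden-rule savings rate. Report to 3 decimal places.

s_gold = 0.430

Capital per effective worker breaks even when investment replaces (n + g + δ)·k; here n + g + δ = 0.139.
At the golden rule MPK = n+g+δ, and in any Cobb-Douglas steady state s = (n+g+δ)·k/y = MPK·k/y = capital's share 0.43.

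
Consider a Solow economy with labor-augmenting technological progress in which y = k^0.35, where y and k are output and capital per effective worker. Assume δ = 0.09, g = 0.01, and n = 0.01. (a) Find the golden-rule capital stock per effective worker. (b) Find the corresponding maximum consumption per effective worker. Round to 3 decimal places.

The effective depreciation rate is n + g + δ = 0.01 + 0.01 + 0.09 = 0.11.
Maximizing c = f(k) − (n+g+δ)·k gives f'(k) = n+g+δ, i.e. 0.35·k^(0.35−1) = 0.11, so k_gold = (0.35/0.11)^(1/0.65) ≈ 5.9340.
y_gold = 5.9340^0.35 ≈ 1.8650; c_gold = y_gold − 0.11·k_gold ≈ 1.2122.

(a) k_gold ≈ 5.934; (b) c_gold ≈ 1.212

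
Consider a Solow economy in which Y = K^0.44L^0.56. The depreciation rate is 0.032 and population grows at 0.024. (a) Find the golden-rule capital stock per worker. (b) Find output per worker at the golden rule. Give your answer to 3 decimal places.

(a) k_gold ≈ 39.691; (b) y_gold ≈ 5.052

n + δ = 0.024 + 0.032 = 0.056.
At the golden rule the marginal product of capital equals n+δ: 0.44·k^(0.44−1) = 0.056. Solving, k_gold = (0.44/0.056)^(1/0.56) ≈ 39.6905.
y_gold = 39.6905^0.44 ≈ 5.0515.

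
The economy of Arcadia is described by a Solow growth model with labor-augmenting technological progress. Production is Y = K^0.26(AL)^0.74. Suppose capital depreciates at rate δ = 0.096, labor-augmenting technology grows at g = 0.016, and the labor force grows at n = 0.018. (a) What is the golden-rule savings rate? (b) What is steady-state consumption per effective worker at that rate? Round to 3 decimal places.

(a) s_gold = 0.260; (b) c_gold ≈ 0.944

Capital per effective worker breaks even when investment replaces (n + g + δ)·k; here n + g + δ = 0.13.
For Cobb-Douglas, s_gold equals capital's share: s_gold = 0.26.
At the golden rule the marginal product of capital equals n+g+δ: 0.26·k^(0.26−1) = 0.13. Solving, k_gold = (0.26/0.13)^(1/0.74) ≈ 2.5515.
y_gold = 2.5515^0.26 ≈ 1.2758; c_gold = (1−0.26)·y_gold ≈ 0.9441.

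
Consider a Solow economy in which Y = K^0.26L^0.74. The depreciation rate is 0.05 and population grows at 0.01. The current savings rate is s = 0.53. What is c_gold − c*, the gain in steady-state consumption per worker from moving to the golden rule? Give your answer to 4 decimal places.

Break-even investment rate: n + δ = 0.01 + 0.05 = 0.06.
Current steady state (s = 0.53): k* = (0.53/0.06)^(1/0.74) ≈ 18.9910, y* = 18.9910^0.26 ≈ 2.1499, c* = (1−0.53)·2.1499 ≈ 1.0105.
Maximizing c = f(k) − (n+δ)·k gives f'(k) = n+δ, i.e. 0.26·k^(0.26−1) = 0.06, so k_gold = (0.26/0.06)^(1/0.74) ≈ 7.2539.
y_gold = 7.2539^0.26 ≈ 1.6740, c_gold = y_gold − 0.06·k_gold ≈ 1.2387.
Gain: Δc = 1.2387 − 1.0105 ≈ 0.2283.

Δc ≈ 0.2283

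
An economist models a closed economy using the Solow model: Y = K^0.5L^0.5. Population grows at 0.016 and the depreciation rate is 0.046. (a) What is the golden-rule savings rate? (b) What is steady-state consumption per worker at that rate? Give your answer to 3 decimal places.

The effective depreciation rate is n + δ = 0.016 + 0.046 = 0.062.
For Cobb-Douglas, s_gold equals capital's share: s_gold = 0.5.
Setting f'(k) = n+δ gives 0.5·k^(0.5−1) = 0.062, hence k_gold = (0.5/0.062)^(1/0.5) ≈ 65.0364.
y_gold = 65.0364^0.5 ≈ 8.0645; c_gold = (1−0.5)·y_gold ≈ 4.0323.

(a) s_gold = 0.500; (b) c_gold ≈ 4.032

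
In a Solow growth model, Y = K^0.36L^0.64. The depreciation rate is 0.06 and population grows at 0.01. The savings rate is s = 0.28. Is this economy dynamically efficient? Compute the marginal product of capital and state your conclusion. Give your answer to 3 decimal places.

dynamically efficient; MPK ≈ 0.090

Break-even investment rate: n + δ = 0.01 + 0.06 = 0.07.
Steady-state k*: s·k^0.36 = 0.07·k gives k* = (0.28/0.07)^(1/0.64) ≈ 8.7241.
MPK = 0.36·8.7241^(-0.64) ≈ 0.0900.
MPK > n+δ = 0.07, so the economy is dynamically efficient (under-saving).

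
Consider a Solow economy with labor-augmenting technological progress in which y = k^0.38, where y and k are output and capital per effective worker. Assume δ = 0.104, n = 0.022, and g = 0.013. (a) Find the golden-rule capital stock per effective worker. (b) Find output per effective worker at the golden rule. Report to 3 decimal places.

(a) k_gold ≈ 5.064; (b) y_gold ≈ 1.852

n + g + δ = 0.022 + 0.013 + 0.104 = 0.139.
Setting f'(k) = n+g+δ gives 0.38·k^(0.38−1) = 0.139, hence k_gold = (0.38/0.139)^(1/0.62) ≈ 5.0637.
y_gold = 5.0637^0.38 ≈ 1.8522.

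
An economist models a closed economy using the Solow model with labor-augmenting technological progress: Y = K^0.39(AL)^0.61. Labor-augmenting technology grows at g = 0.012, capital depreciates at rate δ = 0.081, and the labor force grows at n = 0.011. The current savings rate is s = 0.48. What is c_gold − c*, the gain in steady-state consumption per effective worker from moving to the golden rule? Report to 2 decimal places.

Δc ≈ 0.04

Break-even investment rate: n + g + δ = 0.011 + 0.012 + 0.081 = 0.104.
Current steady state (s = 0.48): k* = (0.48/0.104)^(1/0.61) ≈ 12.2706, y* = 12.2706^0.39 ≈ 2.6586, c* = (1−0.48)·2.6586 ≈ 1.3825.
Maximizing c = f(k) − (n+g+δ)·k gives f'(k) = n+g+δ, i.e. 0.39·k^(0.39−1) = 0.104, so k_gold = (0.39/0.104)^(1/0.61) ≈ 8.7304.
y_gold = 8.7304^0.39 ≈ 2.3281, c_gold = y_gold − 0.104·k_gold ≈ 1.4201.
Gain: Δc = 1.4201 − 1.3825 ≈ 0.0377.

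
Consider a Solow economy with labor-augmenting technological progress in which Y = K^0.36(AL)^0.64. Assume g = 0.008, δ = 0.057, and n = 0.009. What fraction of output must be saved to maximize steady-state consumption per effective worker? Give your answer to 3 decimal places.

Break-even investment rate: n + g + δ = 0.009 + 0.008 + 0.057 = 0.074.
At the golden rule MPK = n+g+δ, and in any Cobb-Douglas steady state s = (n+g+δ)·k/y = MPK·k/y = capital's share 0.36.

s_gold = 0.360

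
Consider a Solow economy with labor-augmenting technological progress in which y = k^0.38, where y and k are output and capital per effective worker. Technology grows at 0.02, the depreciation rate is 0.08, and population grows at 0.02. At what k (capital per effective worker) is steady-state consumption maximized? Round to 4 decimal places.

k_gold ≈ 6.4183

n + g + δ = 0.02 + 0.02 + 0.08 = 0.12.
Maximizing c = f(k) − (n+g+δ)·k gives f'(k) = n+g+δ, i.e. 0.38·k^(0.38−1) = 0.12, so k_gold = (0.38/0.12)^(1/0.62) ≈ 6.4183.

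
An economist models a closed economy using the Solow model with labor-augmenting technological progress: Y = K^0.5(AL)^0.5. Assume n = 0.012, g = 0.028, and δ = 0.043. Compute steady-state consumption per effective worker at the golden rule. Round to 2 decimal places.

Capital per effective worker breaks even when investment replaces (n + g + δ)·k; here n + g + δ = 0.083.
Golden rule sets MPK = n+g+δ: 0.5·k^(0.5−1) = 0.083, so k_gold = (0.5/0.083)^(1/0.5) ≈ 36.2897.
y_gold = 36.2897^0.5 ≈ 6.0241.
c_gold = y_gold − (n+g+δ)·k_gold = 6.0241 − 0.083·36.2897 ≈ 3.0120.

c_gold ≈ 3.01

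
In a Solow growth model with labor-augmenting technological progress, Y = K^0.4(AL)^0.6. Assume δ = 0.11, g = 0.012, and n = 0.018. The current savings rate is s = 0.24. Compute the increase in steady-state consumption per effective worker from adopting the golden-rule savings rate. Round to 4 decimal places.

Break-even investment rate: n + g + δ = 0.018 + 0.012 + 0.11 = 0.14.
Current steady state (s = 0.24): k* = (0.24/0.14)^(1/0.6) ≈ 2.4555, y* = 2.4555^0.4 ≈ 1.4324, c* = (1−0.24)·1.4324 ≈ 1.0886.
Setting f'(k) = n+g+δ gives 0.4·k^(0.4−1) = 0.14, hence k_gold = (0.4/0.14)^(1/0.6) ≈ 5.7529.
y_gold = 5.7529^0.4 ≈ 2.0135, c_gold = y_gold − 0.14·k_gold ≈ 1.2081.
Gain: Δc = 1.2081 − 1.0886 ≈ 0.1195.

Δc ≈ 0.1195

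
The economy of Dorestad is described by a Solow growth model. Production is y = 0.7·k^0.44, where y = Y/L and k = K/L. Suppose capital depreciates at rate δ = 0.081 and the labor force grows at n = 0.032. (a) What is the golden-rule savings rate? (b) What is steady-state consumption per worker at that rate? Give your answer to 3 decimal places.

(a) s_gold = 0.440; (b) c_gold ≈ 0.862

n + δ = 0.032 + 0.081 = 0.113.
For Cobb-Douglas, s_gold equals capital's share: s_gold = 0.44.
Golden rule sets MPK = n+δ: 0.44·0.7·k^(0.44−1) = 0.113, so k_gold = (0.44·0.7/0.113)^(1/0.56) ≈ 5.9928.
y_gold = 0.7·5.9928^0.44 ≈ 1.5391; c_gold = (1−0.44)·y_gold ≈ 0.8619.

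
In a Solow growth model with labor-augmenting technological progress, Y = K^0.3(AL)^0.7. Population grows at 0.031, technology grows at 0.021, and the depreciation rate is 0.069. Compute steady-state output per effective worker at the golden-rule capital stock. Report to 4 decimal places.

n + g + δ = 0.031 + 0.021 + 0.069 = 0.121.
At the golden rule the marginal product of capital equals n+g+δ: 0.3·k^(0.3−1) = 0.121. Solving, k_gold = (0.3/0.121)^(1/0.7) ≈ 3.6588.
Output: y_gold = k_gold^0.3 = 3.6588^0.3 ≈ 1.4757.

y_gold ≈ 1.4757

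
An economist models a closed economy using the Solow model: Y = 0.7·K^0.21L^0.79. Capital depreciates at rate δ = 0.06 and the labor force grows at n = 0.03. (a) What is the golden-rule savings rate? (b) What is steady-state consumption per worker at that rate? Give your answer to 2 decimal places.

The effective depreciation rate is n + δ = 0.03 + 0.06 = 0.09.
For Cobb-Douglas, s_gold equals capital's share: s_gold = 0.21.
Setting f'(k) = n+δ gives 0.21·0.7·k^(0.21−1) = 0.09, hence k_gold = (0.21·0.7/0.09)^(1/0.79) ≈ 1.8609.
y_gold = 0.7·1.8609^0.21 ≈ 0.7975; c_gold = (1−0.21)·y_gold ≈ 0.6300.

(a) s_gold = 0.21; (b) c_gold ≈ 0.63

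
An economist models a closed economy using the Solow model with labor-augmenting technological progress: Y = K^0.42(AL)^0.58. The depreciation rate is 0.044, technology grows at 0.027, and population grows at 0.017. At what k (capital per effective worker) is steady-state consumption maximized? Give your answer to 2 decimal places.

n + g + δ = 0.017 + 0.027 + 0.044 = 0.088.
At the golden rule the marginal product of capital equals n+g+δ: 0.42·k^(0.42−1) = 0.088. Solving, k_gold = (0.42/0.088)^(1/0.58) ≈ 14.8009.

k_gold ≈ 14.80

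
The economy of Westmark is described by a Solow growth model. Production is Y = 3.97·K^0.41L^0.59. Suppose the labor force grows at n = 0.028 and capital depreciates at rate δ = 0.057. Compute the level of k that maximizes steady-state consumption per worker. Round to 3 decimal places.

The effective depreciation rate is n + δ = 0.028 + 0.057 = 0.085.
Maximizing c = f(k) − (n+δ)·k gives f'(k) = n+δ, i.e. 0.41·3.97·k^(0.41−1) = 0.085, so k_gold = (0.41·3.97/0.085)^(1/0.59) ≈ 148.9858.

k_gold ≈ 148.986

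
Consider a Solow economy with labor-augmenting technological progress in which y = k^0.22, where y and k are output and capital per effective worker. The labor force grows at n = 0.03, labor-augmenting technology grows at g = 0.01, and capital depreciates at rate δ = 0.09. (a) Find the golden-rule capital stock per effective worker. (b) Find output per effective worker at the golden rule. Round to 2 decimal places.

The effective depreciation rate is n + g + δ = 0.03 + 0.01 + 0.09 = 0.13.
Maximizing c = f(k) − (n+g+δ)·k gives f'(k) = n+g+δ, i.e. 0.22·k^(0.22−1) = 0.13, so k_gold = (0.22/0.13)^(1/0.78) ≈ 1.9630.
y_gold = 1.9630^0.22 ≈ 1.1600.

(a) k_gold ≈ 1.96; (b) y_gold ≈ 1.16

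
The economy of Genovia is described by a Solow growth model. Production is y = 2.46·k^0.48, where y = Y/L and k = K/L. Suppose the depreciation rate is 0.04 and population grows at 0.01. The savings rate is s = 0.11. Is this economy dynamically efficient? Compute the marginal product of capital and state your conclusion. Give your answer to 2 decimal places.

dynamically efficient; MPK ≈ 0.22

n + δ = 0.01 + 0.04 = 0.05.
Steady-state k*: s·A·k^0.48 = 0.05·k gives k* = (0.11·2.46/0.05)^(1/0.52) ≈ 25.7219.
MPK = 0.48·2.46·25.7219^(-0.52) ≈ 0.2182.
MPK > n+δ = 0.05, so the economy is dynamically efficient (under-saving).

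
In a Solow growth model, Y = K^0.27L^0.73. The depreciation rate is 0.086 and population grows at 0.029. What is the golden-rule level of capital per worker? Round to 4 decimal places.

k_gold ≈ 3.2193

Capital per worker breaks even when investment replaces (n + δ)·k; here n + δ = 0.115.
Maximizing c = f(k) − (n+δ)·k gives f'(k) = n+δ, i.e. 0.27·k^(0.27−1) = 0.115, so k_gold = (0.27/0.115)^(1/0.73) ≈ 3.2193.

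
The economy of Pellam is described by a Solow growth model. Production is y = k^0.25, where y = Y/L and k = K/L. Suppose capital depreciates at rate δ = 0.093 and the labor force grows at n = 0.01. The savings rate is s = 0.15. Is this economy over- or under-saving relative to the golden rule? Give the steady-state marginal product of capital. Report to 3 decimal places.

under-saving; MPK ≈ 0.172

The effective depreciation rate is n + δ = 0.01 + 0.093 = 0.103.
Steady-state k*: s·k^0.25 = 0.103·k gives k* = (0.15/0.103)^(1/0.75) ≈ 1.6507.
MPK = 0.25·1.6507^(-0.75) ≈ 0.1717.
MPK > n+δ = 0.103, so the economy is dynamically efficient (under-saving).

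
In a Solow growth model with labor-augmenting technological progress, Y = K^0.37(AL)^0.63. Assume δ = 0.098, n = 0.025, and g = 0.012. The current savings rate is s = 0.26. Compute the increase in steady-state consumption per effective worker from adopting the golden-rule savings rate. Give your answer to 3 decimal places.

Δc ≈ 0.052

Break-even investment rate: n + g + δ = 0.025 + 0.012 + 0.098 = 0.135.
Current steady state (s = 0.26): k* = (0.26/0.135)^(1/0.63) ≈ 2.8301, y* = 2.8301^0.37 ≈ 1.4695, c* = (1−0.26)·1.4695 ≈ 1.0874.
Maximizing c = f(k) − (n+g+δ)·k gives f'(k) = n+g+δ, i.e. 0.37·k^(0.37−1) = 0.135, so k_gold = (0.37/0.135)^(1/0.63) ≈ 4.9548.
y_gold = 4.9548^0.37 ≈ 1.8078, c_gold = y_gold − 0.135·k_gold ≈ 1.1389.
Gain: Δc = 1.1389 − 1.0874 ≈ 0.0515.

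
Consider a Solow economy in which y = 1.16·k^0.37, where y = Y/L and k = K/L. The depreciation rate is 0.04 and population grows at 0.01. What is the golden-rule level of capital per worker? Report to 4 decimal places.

Break-even investment rate: n + δ = 0.01 + 0.04 = 0.05.
Setting f'(k) = n+δ gives 0.37·1.16·k^(0.37−1) = 0.05, hence k_gold = (0.37·1.16/0.05)^(1/0.63) ≈ 30.3422.

k_gold ≈ 30.3422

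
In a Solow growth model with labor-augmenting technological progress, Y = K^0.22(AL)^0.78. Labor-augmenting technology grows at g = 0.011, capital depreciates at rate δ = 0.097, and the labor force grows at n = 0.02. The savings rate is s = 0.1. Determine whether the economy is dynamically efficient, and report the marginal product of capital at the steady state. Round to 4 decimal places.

dynamically efficient; MPK ≈ 0.2816

Break-even investment rate: n + g + δ = 0.02 + 0.011 + 0.097 = 0.128.
Steady-state k*: s·k^0.22 = 0.128·k gives k* = (0.1/0.128)^(1/0.78) ≈ 0.7287.
MPK = 0.22·0.7287^(-0.78) ≈ 0.2816.
MPK > n+g+δ = 0.128, so the economy is dynamically efficient (under-saving).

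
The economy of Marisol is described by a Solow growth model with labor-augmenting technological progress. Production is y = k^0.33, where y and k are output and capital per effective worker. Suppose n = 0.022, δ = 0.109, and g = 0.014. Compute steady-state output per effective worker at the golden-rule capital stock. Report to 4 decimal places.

y_gold ≈ 1.4994

Capital per effective worker breaks even when investment replaces (n + g + δ)·k; here n + g + δ = 0.145.
Setting f'(k) = n+g+δ gives 0.33·k^(0.33−1) = 0.145, hence k_gold = (0.33/0.145)^(1/0.67) ≈ 3.4124.
Output: y_gold = k_gold^0.33 = 3.4124^0.33 ≈ 1.4994.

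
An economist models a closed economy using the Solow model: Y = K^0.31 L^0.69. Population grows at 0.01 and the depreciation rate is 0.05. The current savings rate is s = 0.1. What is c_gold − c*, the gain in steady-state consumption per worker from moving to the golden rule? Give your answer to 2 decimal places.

The effective depreciation rate is n + δ = 0.01 + 0.05 = 0.06.
Current steady state (s = 0.1): k* = (0.1/0.06)^(1/0.69) ≈ 2.0966, y* = 2.0966^0.31 ≈ 1.2580, c* = (1−0.1)·1.2580 ≈ 1.1322.
Maximizing c = f(k) − (n+δ)·k gives f'(k) = n+δ, i.e. 0.31·k^(0.31−1) = 0.06, so k_gold = (0.31/0.06)^(1/0.69) ≈ 10.8053.
y_gold = 10.8053^0.31 ≈ 2.0914, c_gold = y_gold − 0.06·k_gold ≈ 1.4430.
Gain: Δc = 1.4430 − 1.1322 ≈ 0.3109.

Δc ≈ 0.31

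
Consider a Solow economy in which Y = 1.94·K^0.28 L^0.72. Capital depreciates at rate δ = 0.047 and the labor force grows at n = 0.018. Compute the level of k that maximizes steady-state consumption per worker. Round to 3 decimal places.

k_gold ≈ 19.082

Capital per worker breaks even when investment replaces (n + δ)·k; here n + δ = 0.065.
At the golden rule the marginal product of capital equals n+δ: 0.28·1.94·k^(0.28−1) = 0.065. Solving, k_gold = (0.28·1.94/0.065)^(1/0.72) ≈ 19.0818.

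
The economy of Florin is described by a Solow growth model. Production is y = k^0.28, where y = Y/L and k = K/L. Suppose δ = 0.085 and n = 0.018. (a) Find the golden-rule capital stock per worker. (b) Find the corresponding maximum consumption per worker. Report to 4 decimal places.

Capital per worker breaks even when investment replaces (n + δ)·k; here n + δ = 0.103.
Golden rule sets MPK = n+δ: 0.28·k^(0.28−1) = 0.103, so k_gold = (0.28/0.103)^(1/0.72) ≈ 4.0107.
y_gold = 4.0107^0.28 ≈ 1.4754; c_gold = y_gold − 0.103·k_gold ≈ 1.0623.

(a) k_gold ≈ 4.0107; (b) c_gold ≈ 1.0623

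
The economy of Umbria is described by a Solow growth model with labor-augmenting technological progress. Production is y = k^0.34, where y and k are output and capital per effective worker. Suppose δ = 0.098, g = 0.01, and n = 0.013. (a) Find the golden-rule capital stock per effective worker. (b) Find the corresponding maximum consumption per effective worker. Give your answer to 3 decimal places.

Capital per effective worker breaks even when investment replaces (n + g + δ)·k; here n + g + δ = 0.121.
At the golden rule the marginal product of capital equals n+g+δ: 0.34·k^(0.34−1) = 0.121. Solving, k_gold = (0.34/0.121)^(1/0.66) ≈ 4.7845.
y_gold = 4.7845^0.34 ≈ 1.7027; c_gold = y_gold − 0.121·k_gold ≈ 1.1238.

(a) k_gold ≈ 4.785; (b) c_gold ≈ 1.124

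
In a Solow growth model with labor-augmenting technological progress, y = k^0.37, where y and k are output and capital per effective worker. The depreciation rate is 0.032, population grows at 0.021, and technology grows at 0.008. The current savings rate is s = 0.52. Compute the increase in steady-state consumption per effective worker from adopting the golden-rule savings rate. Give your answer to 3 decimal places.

n + g + δ = 0.021 + 0.008 + 0.032 = 0.061.
Current steady state (s = 0.52): k* = (0.52/0.061)^(1/0.63) ≈ 30.0096, y* = 30.0096^0.37 ≈ 3.5204, c* = (1−0.52)·3.5204 ≈ 1.6898.
Setting f'(k) = n+g+δ gives 0.37·k^(0.37−1) = 0.061, hence k_gold = (0.37/0.061)^(1/0.63) ≈ 17.4845.
y_gold = 17.4845^0.37 ≈ 2.8826, c_gold = y_gold − 0.061·k_gold ≈ 1.8160.
Gain: Δc = 1.8160 − 1.6898 ≈ 0.1263.

Δc ≈ 0.126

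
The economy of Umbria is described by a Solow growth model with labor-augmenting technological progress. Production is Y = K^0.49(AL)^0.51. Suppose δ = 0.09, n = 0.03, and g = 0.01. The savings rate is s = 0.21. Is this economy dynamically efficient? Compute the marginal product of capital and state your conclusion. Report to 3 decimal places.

dynamically efficient; MPK ≈ 0.303

n + g + δ = 0.03 + 0.01 + 0.09 = 0.13.
Steady-state k*: s·k^0.49 = 0.13·k gives k* = (0.21/0.13)^(1/0.51) ≈ 2.5609.
MPK = 0.49·2.5609^(-0.51) ≈ 0.3033.
MPK > n+g+δ = 0.13, so the economy is dynamically efficient (under-saving).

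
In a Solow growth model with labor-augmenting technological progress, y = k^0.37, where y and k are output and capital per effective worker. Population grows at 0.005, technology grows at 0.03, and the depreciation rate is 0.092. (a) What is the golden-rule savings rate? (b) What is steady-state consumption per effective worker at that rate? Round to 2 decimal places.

(a) s_gold = 0.37; (b) c_gold ≈ 1.18

The effective depreciation rate is n + g + δ = 0.005 + 0.03 + 0.092 = 0.127.
For Cobb-Douglas, s_gold equals capital's share: s_gold = 0.37.
Golden rule sets MPK = n+g+δ: 0.37·k^(0.37−1) = 0.127, so k_gold = (0.37/0.127)^(1/0.63) ≈ 5.4593.
y_gold = 5.4593^0.37 ≈ 1.8739; c_gold = (1−0.37)·y_gold ≈ 1.1805.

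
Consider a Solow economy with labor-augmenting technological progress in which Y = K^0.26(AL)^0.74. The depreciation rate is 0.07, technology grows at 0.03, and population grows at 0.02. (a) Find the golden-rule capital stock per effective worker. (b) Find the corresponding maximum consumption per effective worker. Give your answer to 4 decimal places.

(a) k_gold ≈ 2.8430; (b) c_gold ≈ 0.9710

Break-even investment rate: n + g + δ = 0.02 + 0.03 + 0.07 = 0.12.
Golden rule sets MPK = n+g+δ: 0.26·k^(0.26−1) = 0.12, so k_gold = (0.26/0.12)^(1/0.74) ≈ 2.8430.
y_gold = 2.8430^0.26 ≈ 1.3121; c_gold = y_gold − 0.12·k_gold ≈ 0.9710.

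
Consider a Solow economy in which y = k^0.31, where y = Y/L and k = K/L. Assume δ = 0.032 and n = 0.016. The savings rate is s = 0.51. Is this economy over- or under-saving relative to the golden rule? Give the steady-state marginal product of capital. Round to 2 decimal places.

Break-even investment rate: n + δ = 0.016 + 0.032 = 0.048.
Steady-state k*: s·k^0.31 = 0.048·k gives k* = (0.51/0.048)^(1/0.69) ≈ 30.7209.
MPK = 0.31·30.7209^(-0.69) ≈ 0.0292.
MPK < n+δ = 0.048, so the economy is dynamically inefficient (over-saving).

over-saving; MPK ≈ 0.03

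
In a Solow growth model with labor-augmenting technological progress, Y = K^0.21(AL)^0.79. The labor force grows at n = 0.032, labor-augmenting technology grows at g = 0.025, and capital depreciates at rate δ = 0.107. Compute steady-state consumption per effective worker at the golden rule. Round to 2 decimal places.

Break-even investment rate: n + g + δ = 0.032 + 0.025 + 0.107 = 0.164.
At the golden rule the marginal product of capital equals n+g+δ: 0.21·k^(0.21−1) = 0.164. Solving, k_gold = (0.21/0.164)^(1/0.79) ≈ 1.3675.
y_gold = 1.3675^0.21 ≈ 1.0679.
c_gold = y_gold − (n+g+δ)·k_gold = 1.0679 − 0.164·1.3675 ≈ 0.8437.

c_gold ≈ 0.84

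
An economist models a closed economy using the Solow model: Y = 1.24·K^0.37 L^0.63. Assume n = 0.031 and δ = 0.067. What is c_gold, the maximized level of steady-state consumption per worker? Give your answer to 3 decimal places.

Capital per worker breaks even when investment replaces (n + δ)·k; here n + δ = 0.098.
Maximizing c = f(k) − (n+δ)·k gives f'(k) = n+δ, i.e. 0.37·1.24·k^(0.37−1) = 0.098, so k_gold = (0.37·1.24/0.098)^(1/0.63) ≈ 11.5910.
y_gold = 1.24·11.5910^0.37 ≈ 3.0701.
c_gold = y_gold − (n+δ)·k_gold = 3.0701 − 0.098·11.5910 ≈ 1.9341.

c_gold ≈ 1.934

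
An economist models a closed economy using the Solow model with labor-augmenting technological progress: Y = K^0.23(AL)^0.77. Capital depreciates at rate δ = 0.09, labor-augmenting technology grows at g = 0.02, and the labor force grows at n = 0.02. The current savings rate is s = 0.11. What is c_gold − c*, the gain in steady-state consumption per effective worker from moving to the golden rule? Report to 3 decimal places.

The effective depreciation rate is n + g + δ = 0.02 + 0.02 + 0.09 = 0.13.
Current steady state (s = 0.11): k* = (0.11/0.13)^(1/0.77) ≈ 0.8050, y* = 0.8050^0.23 ≈ 0.9513, c* = (1−0.11)·0.9513 ≈ 0.8467.
Setting f'(k) = n+g+δ gives 0.23·k^(0.23−1) = 0.13, hence k_gold = (0.23/0.13)^(1/0.77) ≈ 2.0980.
y_gold = 2.0980^0.23 ≈ 1.1858, c_gold = y_gold − 0.13·k_gold ≈ 0.9131.
Gain: Δc = 0.9131 − 0.8467 ≈ 0.0664.

Δc ≈ 0.066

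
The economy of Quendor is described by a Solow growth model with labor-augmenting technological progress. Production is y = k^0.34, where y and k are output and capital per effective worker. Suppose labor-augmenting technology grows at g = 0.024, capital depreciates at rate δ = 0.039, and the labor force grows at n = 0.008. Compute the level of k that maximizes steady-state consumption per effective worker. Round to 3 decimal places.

k_gold ≈ 10.731

The effective depreciation rate is n + g + δ = 0.008 + 0.024 + 0.039 = 0.071.
Golden rule sets MPK = n+g+δ: 0.34·k^(0.34−1) = 0.071, so k_gold = (0.34/0.071)^(1/0.66) ≈ 10.7309.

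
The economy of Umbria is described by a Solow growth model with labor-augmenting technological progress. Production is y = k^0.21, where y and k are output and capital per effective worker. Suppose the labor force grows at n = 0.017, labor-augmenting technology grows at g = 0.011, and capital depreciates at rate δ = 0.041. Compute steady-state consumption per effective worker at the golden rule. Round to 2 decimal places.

The effective depreciation rate is n + g + δ = 0.017 + 0.011 + 0.041 = 0.069.
At the golden rule the marginal product of capital equals n+g+δ: 0.21·k^(0.21−1) = 0.069. Solving, k_gold = (0.21/0.069)^(1/0.79) ≈ 4.0913.
y_gold = 4.0913^0.21 ≈ 1.3443.
c_gold = y_gold − (n+g+δ)·k_gold = 1.3443 − 0.069·4.0913 ≈ 1.0620.

c_gold ≈ 1.06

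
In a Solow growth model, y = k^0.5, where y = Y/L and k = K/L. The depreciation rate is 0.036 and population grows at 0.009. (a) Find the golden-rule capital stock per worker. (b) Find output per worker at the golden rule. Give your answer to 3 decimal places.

Capital per worker breaks even when investment replaces (n + δ)·k; here n + δ = 0.045.
Maximizing c = f(k) − (n+δ)·k gives f'(k) = n+δ, i.e. 0.5·k^(0.5−1) = 0.045, so k_gold = (0.5/0.045)^(1/0.5) ≈ 123.4568.
y_gold = 123.4568^0.5 ≈ 11.1111.

(a) k_gold ≈ 123.457; (b) y_gold ≈ 11.111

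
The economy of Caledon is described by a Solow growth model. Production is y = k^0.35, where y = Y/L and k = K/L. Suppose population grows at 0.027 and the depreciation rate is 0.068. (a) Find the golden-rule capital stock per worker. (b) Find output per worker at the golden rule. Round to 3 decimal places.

Capital per worker breaks even when investment replaces (n + δ)·k; here n + δ = 0.095.
Golden rule sets MPK = n+δ: 0.35·k^(0.35−1) = 0.095, so k_gold = (0.35/0.095)^(1/0.65) ≈ 7.4353.
y_gold = 7.4353^0.35 ≈ 2.0182.

(a) k_gold ≈ 7.435; (b) y_gold ≈ 2.018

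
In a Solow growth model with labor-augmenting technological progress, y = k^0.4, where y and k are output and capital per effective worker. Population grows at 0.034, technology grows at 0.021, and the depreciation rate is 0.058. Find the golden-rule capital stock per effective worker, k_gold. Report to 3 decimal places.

k_gold ≈ 8.222

The effective depreciation rate is n + g + δ = 0.034 + 0.021 + 0.058 = 0.113.
Maximizing c = f(k) − (n+g+δ)·k gives f'(k) = n+g+δ, i.e. 0.4·k^(0.4−1) = 0.113, so k_gold = (0.4/0.113)^(1/0.6) ≈ 8.2218.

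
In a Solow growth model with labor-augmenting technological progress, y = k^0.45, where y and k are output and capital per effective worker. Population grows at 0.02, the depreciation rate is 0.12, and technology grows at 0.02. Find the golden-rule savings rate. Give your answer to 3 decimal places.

The effective depreciation rate is n + g + δ = 0.02 + 0.02 + 0.12 = 0.16.
At the golden rule MPK = n+g+δ, and in any Cobb-Douglas steady state s = (n+g+δ)·k/y = MPK·k/y = capital's share 0.45.

s_gold = 0.450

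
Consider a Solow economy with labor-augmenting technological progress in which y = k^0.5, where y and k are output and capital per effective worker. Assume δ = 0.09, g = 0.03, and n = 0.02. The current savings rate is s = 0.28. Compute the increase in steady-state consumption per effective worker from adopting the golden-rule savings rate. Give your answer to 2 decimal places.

Δc ≈ 0.35

Capital per effective worker breaks even when investment replaces (n + g + δ)·k; here n + g + δ = 0.14.
Current steady state (s = 0.28): k* = (0.28/0.14)^(1/0.5) ≈ 4.0000, y* = 4.0000^0.5 ≈ 2.0000, c* = (1−0.28)·2.0000 ≈ 1.4400.
Setting f'(k) = n+g+δ gives 0.5·k^(0.5−1) = 0.14, hence k_gold = (0.5/0.14)^(1/0.5) ≈ 12.7551.
y_gold = 12.7551^0.5 ≈ 3.5714, c_gold = y_gold − 0.14·k_gold ≈ 1.7857.
Gain: Δc = 1.7857 − 1.4400 ≈ 0.3457.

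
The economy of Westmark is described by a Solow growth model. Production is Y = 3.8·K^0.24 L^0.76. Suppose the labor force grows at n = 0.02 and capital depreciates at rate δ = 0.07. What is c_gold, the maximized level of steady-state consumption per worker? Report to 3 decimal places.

c_gold ≈ 6.001

Capital per worker breaks even when investment replaces (n + δ)·k; here n + δ = 0.09.
At the golden rule the marginal product of capital equals n+δ: 0.24·3.8·k^(0.24−1) = 0.09. Solving, k_gold = (0.24·3.8/0.09)^(1/0.76) ≈ 21.0551.
y_gold = 3.8·21.0551^0.24 ≈ 7.8957.
c_gold = y_gold − (n+δ)·k_gold = 7.8957 − 0.09·21.0551 ≈ 6.0007.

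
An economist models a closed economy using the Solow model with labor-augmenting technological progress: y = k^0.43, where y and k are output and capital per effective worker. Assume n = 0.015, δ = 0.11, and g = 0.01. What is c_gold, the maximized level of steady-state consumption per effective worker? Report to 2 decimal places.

c_gold ≈ 1.37

Capital per effective worker breaks even when investment replaces (n + g + δ)·k; here n + g + δ = 0.135.
At the golden rule the marginal product of capital equals n+g+δ: 0.43·k^(0.43−1) = 0.135. Solving, k_gold = (0.43/0.135)^(1/0.57) ≈ 7.6330.
y_gold = 7.6330^0.43 ≈ 2.3964.
c_gold = y_gold − (n+g+δ)·k_gold = 2.3964 − 0.135·7.6330 ≈ 1.3659.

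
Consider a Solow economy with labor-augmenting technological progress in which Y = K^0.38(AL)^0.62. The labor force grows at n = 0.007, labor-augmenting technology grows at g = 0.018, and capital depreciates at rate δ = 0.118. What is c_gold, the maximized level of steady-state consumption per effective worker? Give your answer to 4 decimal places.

n + g + δ = 0.007 + 0.018 + 0.118 = 0.143.
At the golden rule the marginal product of capital equals n+g+δ: 0.38·k^(0.38−1) = 0.143. Solving, k_gold = (0.38/0.143)^(1/0.62) ≈ 4.8372.
y_gold = 4.8372^0.38 ≈ 1.8203.
c_gold = y_gold − (n+g+δ)·k_gold = 1.8203 − 0.143·4.8372 ≈ 1.1286.

c_gold ≈ 1.1286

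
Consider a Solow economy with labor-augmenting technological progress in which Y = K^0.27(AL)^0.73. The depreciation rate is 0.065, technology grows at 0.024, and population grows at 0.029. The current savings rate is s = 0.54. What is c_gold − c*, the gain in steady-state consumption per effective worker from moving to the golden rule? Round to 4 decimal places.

Δc ≈ 0.1841

n + g + δ = 0.029 + 0.024 + 0.065 = 0.118.
Current steady state (s = 0.54): k* = (0.54/0.118)^(1/0.73) ≈ 8.0318, y* = 8.0318^0.27 ≈ 1.7551, c* = (1−0.54)·1.7551 ≈ 0.8073.
At the golden rule the marginal product of capital equals n+g+δ: 0.27·k^(0.27−1) = 0.118. Solving, k_gold = (0.27/0.118)^(1/0.73) ≈ 3.1077.
y_gold = 3.1077^0.27 ≈ 1.3582, c_gold = y_gold − 0.118·k_gold ≈ 0.9915.
Gain: Δc = 0.9915 − 0.8073 ≈ 0.1841.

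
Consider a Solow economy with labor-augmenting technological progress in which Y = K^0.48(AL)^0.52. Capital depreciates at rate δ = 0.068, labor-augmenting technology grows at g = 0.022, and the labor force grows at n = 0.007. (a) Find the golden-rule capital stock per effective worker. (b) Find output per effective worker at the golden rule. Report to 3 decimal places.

The effective depreciation rate is n + g + δ = 0.007 + 0.022 + 0.068 = 0.097.
Setting f'(k) = n+g+δ gives 0.48·k^(0.48−1) = 0.097, hence k_gold = (0.48/0.097)^(1/0.52) ≈ 21.6530.
y_gold = 21.6530^0.48 ≈ 4.3757.

(a) k_gold ≈ 21.653; (b) y_gold ≈ 4.376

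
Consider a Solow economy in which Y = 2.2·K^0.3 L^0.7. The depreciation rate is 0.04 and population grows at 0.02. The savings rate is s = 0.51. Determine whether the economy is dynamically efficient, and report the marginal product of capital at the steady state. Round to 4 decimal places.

dynamically inefficient; MPK ≈ 0.0353

Break-even investment rate: n + δ = 0.02 + 0.04 = 0.06.
Steady-state k*: s·A·k^0.3 = 0.06·k gives k* = (0.51·2.2/0.06)^(1/0.7) ≈ 65.6019.
MPK = 0.3·2.2·65.6019^(-0.7) ≈ 0.0353.
MPK < n+δ = 0.06, so the economy is dynamically inefficient (over-saving).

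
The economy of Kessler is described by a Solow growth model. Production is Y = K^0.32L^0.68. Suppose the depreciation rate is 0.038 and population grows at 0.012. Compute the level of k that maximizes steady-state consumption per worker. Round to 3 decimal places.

Break-even investment rate: n + δ = 0.012 + 0.038 = 0.05.
At the golden rule the marginal product of capital equals n+δ: 0.32·k^(0.32−1) = 0.05. Solving, k_gold = (0.32/0.05)^(1/0.68) ≈ 15.3306.

k_gold ≈ 15.331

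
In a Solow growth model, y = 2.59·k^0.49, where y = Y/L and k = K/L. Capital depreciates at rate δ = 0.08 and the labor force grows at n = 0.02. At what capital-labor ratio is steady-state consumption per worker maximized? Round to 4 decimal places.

Capital per worker breaks even when investment replaces (n + δ)·k; here n + δ = 0.1.
Golden rule sets MPK = n+δ: 0.49·2.59·k^(0.49−1) = 0.1, so k_gold = (0.49·2.59/0.1)^(1/0.51) ≈ 145.7865.

k_gold ≈ 145.7865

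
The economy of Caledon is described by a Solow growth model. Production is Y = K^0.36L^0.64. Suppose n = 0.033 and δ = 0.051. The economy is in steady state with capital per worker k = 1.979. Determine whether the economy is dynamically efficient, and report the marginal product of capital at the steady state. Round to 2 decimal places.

n + δ = 0.033 + 0.051 = 0.084.
MPK = 0.36·k^(0.36−1) = 0.36·1.979^(-0.64) ≈ 0.2326.
MPK > 0.084, so the economy is dynamically efficient (under-saving).

dynamically efficient; MPK ≈ 0.23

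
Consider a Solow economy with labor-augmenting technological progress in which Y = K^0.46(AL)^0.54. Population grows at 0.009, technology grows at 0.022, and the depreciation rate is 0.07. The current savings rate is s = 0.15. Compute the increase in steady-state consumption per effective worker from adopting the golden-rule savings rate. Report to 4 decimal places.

The effective depreciation rate is n + g + δ = 0.009 + 0.022 + 0.07 = 0.101.
Current steady state (s = 0.15): k* = (0.15/0.101)^(1/0.54) ≈ 2.0801, y* = 2.0801^0.46 ≈ 1.4006, c* = (1−0.15)·1.4006 ≈ 1.1905.
Setting f'(k) = n+g+δ gives 0.46·k^(0.46−1) = 0.101, hence k_gold = (0.46/0.101)^(1/0.54) ≈ 16.5702.
y_gold = 16.5702^0.46 ≈ 3.6382, c_gold = y_gold − 0.101·k_gold ≈ 1.9646.
Gain: Δc = 1.9646 − 1.1905 ≈ 0.7741.

Δc ≈ 0.7741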